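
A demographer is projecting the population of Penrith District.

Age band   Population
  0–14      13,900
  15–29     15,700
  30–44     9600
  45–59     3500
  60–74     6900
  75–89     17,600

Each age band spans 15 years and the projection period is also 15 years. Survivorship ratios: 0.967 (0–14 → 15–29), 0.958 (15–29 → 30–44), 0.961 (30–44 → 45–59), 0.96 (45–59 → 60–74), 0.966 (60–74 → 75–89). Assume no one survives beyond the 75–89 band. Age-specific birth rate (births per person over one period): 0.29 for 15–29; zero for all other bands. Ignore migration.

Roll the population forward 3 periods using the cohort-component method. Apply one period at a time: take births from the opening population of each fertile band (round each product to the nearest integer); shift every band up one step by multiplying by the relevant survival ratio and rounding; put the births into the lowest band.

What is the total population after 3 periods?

44070

Call the bands 1 to 6, youngest first.
[period 1]
Births: 15700 × 0.29 = 4553
Band 2: 13900 × 0.967 = 13441
Band 3: 15700 × 0.958 = 15041
Band 4: 9600 × 0.961 = 9226
Band 5: 3500 × 0.96 = 3360
Band 6: 6900 × 0.966 = 6665
End of period: [4553, 13441, 15041, 9226, 3360, 6665]
[period 2]
Births: 13441 × 0.29 = 3898
Band 2: 4553 × 0.967 = 4403
Band 3: 13441 × 0.958 = 12876
Band 4: 15041 × 0.961 = 14454
Band 5: 9226 × 0.96 = 8857
Band 6: 3360 × 0.966 = 3246
End of period: [3898, 4403, 12876, 14454, 8857, 3246]
[period 3]
Births: 4403 × 0.29 = 1277
Band 2: 3898 × 0.967 = 3769
Band 3: 4403 × 0.958 = 4218
Band 4: 12876 × 0.961 = 12374
Band 5: 14454 × 0.96 = 13876
Band 6: 8857 × 0.966 = 8556
End of period: [1277, 3769, 4218, 12374, 13876, 8556]
Total after period 3: 1277 + 3769 + 4218 + 12374 + 13876 + 8556 = 44070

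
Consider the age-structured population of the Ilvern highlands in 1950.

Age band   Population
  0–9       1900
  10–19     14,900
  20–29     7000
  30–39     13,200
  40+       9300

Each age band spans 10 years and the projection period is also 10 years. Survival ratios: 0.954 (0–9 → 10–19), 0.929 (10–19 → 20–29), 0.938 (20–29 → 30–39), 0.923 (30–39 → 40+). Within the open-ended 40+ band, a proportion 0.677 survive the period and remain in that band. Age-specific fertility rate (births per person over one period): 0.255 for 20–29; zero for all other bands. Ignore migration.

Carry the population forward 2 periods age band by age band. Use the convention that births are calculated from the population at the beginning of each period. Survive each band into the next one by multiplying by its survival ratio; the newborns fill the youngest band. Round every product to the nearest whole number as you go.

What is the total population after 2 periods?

[period 1]
Births: 7000 * 0.255 = 1785
10–19: 1900 * 0.954 = 1813
20–29: 14900 * 0.929 = 13842
30–39: 7000 * 0.938 = 6566
40+: 13200 * 0.923 + 9300 * 0.677 = 12184 + 6296 = 18480
→ [1785, 1813, 13842, 6566, 18480]
[period 2]
Births: 13842 * 0.255 = 3530
10–19: 1785 * 0.954 = 1703
20–29: 1813 * 0.929 = 1684
30–39: 13842 * 0.938 = 12984
40+: 6566 * 0.923 + 18480 * 0.677 = 6060 + 12511 = 18571
→ [3530, 1703, 1684, 12984, 18571]
Total after period 2: 3530 + 1703 + 1684 + 12984 + 18571 = 38472

38472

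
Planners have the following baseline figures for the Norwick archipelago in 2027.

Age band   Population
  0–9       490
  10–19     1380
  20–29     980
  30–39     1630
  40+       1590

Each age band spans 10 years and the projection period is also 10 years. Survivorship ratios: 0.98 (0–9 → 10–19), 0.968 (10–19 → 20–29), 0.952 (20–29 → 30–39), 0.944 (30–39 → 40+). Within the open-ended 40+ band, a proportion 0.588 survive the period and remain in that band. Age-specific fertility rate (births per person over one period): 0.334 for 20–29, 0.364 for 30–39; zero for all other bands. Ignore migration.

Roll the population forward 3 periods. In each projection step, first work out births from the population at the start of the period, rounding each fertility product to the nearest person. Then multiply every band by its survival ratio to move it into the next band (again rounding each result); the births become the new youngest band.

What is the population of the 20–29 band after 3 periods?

[period 1]
Births: 980 × 0.334 = 327 ; 1630 × 0.364 = 593 — total 920
10–19: 490 × 0.98 = 480
20–29: 1380 × 0.968 = 1336
30–39: 980 × 0.952 = 933
40+: 1630 × 0.944 + 1590 × 0.588 = 1539 + 935 = 2474
End of period: [920, 480, 1336, 933, 2474]
[period 2]
Births: 1336 × 0.334 = 446 ; 933 × 0.364 = 340 — total 786
10–19: 920 × 0.98 = 902
20–29: 480 × 0.968 = 465
30–39: 1336 × 0.952 = 1272
40+: 933 × 0.944 + 2474 × 0.588 = 881 + 1455 = 2336
End of period: [786, 902, 465, 1272, 2336]
[period 3]
Births: 465 × 0.334 = 155 ; 1272 × 0.364 = 463 — total 618
10–19: 786 × 0.98 = 770
20–29: 902 × 0.968 = 873
30–39: 465 × 0.952 = 443
40+: 1272 × 0.944 + 2336 × 0.588 = 1201 + 1374 = 2575
End of period: [618, 770, 873, 443, 2575]

873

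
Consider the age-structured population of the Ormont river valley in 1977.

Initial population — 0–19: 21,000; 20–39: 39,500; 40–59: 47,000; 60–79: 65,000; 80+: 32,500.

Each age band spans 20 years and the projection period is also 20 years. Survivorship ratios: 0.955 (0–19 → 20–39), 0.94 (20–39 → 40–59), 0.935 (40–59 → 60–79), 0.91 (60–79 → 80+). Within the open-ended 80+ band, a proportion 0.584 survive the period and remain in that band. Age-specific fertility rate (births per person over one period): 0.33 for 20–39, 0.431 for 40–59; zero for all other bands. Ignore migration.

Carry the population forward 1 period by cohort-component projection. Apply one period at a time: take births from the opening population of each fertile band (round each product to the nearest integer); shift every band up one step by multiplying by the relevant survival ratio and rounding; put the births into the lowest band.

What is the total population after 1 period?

212552

Call the bands 1 to 5, youngest first.
Period 1:
Births: 39500 × 0.33 = 13035, 47000 × 0.431 = 20257 → total 33292
Band 2: 21000 × 0.955 = 20055
Band 3: 39500 × 0.94 = 37130
Band 4: 47000 × 0.935 = 43945
Band 5: 65000 × 0.91 + 32500 × 0.584 = 59150 + 18980 = 78130
→ [33292, 20055, 37130, 43945, 78130]
Total after period 1: 33292 + 20055 + 37130 + 43945 + 78130 = 212552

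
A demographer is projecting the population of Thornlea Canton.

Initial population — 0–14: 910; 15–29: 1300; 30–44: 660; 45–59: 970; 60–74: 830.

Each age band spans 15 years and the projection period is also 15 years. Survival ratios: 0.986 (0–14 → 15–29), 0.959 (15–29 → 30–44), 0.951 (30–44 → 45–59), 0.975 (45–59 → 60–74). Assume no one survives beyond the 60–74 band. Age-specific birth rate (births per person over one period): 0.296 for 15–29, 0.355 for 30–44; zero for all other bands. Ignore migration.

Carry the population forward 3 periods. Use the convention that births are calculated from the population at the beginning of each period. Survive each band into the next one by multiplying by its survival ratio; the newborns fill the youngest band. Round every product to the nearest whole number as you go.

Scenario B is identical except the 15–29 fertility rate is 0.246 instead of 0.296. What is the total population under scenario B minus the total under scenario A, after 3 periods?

-152

Let band 1 be 0–14 through band 5 = 60–74.
— Period 1 —
Births: 1300 × 0.296 = 385 ; 660 × 0.355 = 234 ⇒ total 619
Band 2: 910 × 0.986 = 897
Band 3: 1300 × 0.959 = 1247
Band 4: 660 × 0.951 = 628
Band 5: 970 × 0.975 = 946
→ [619, 897, 1247, 628, 946]
— Period 2 —
Births: 897 × 0.296 = 266 ; 1247 × 0.355 = 443 ⇒ total 709
Band 2: 619 × 0.986 = 610
Band 3: 897 × 0.959 = 860
Band 4: 1247 × 0.951 = 1186
Band 5: 628 × 0.975 = 612
→ [709, 610, 860, 1186, 612]
— Period 3 —
Births: 610 × 0.296 = 181 ; 860 × 0.355 = 305 ⇒ total 486
Band 2: 709 × 0.986 = 699
Band 3: 610 × 0.959 = 585
Band 4: 860 × 0.951 = 818
Band 5: 1186 × 0.975 = 1156
→ [486, 699, 585, 818, 1156]
Scenario A total after 3 periods: 3744
Scenario B projection —
— Period 1 —
Births: 1300 × 0.246 = 320 ; 660 × 0.355 = 234 ⇒ total 554
Band 2: 910 × 0.986 = 897
Band 3: 1300 × 0.959 = 1247
Band 4: 660 × 0.951 = 628
Band 5: 970 × 0.975 = 946
→ [554, 897, 1247, 628, 946]
— Period 2 —
Births: 897 × 0.246 = 221 ; 1247 × 0.355 = 443 ⇒ total 664
Band 2: 554 × 0.986 = 546
Band 3: 897 × 0.959 = 860
Band 4: 1247 × 0.951 = 1186
Band 5: 628 × 0.975 = 612
→ [664, 546, 860, 1186, 612]
— Period 3 —
Births: 546 × 0.246 = 134 ; 860 × 0.355 = 305 ⇒ total 439
Band 2: 664 × 0.986 = 655
Band 3: 546 × 0.959 = 524
Band 4: 860 × 0.951 = 818
Band 5: 1186 × 0.975 = 1156
→ [439, 655, 524, 818, 1156]
Scenario B total after 3 periods: 3592
Difference B − A = 3592 − 3744 = -152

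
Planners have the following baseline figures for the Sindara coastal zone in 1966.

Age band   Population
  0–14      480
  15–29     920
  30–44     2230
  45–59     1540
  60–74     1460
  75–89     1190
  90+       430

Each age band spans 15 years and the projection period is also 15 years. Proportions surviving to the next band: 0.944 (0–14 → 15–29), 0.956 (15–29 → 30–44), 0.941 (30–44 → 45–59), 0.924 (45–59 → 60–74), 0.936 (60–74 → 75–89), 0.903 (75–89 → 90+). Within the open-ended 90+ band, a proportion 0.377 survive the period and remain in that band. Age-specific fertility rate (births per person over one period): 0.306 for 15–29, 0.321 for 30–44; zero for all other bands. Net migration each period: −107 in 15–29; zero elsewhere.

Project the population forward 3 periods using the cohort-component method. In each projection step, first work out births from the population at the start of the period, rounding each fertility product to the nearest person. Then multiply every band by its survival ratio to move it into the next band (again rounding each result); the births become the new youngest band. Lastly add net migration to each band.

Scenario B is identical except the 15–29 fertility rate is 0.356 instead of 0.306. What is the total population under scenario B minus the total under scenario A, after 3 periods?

115

Let group 1 be 0–14 through group 7 = 90+.
[period 1]
Births: 920 × 0.306 = 282  |  2230 × 0.321 = 716 → total 998
Group 2: 480 × 0.944 = 453
Group 3: 920 × 0.956 = 880
Group 4: 2230 × 0.941 = 2098
Group 5: 1540 × 0.924 = 1423
Group 6: 1460 × 0.936 = 1367
Group 7: 1190 × 0.903 + 430 × 0.377 = 1075 + 162 = 1237
Net migration: Group 2 − 107 → 346
End of period: [998, 346, 880, 2098, 1423, 1367, 1237]
[period 2]
Births: 346 × 0.306 = 106  |  880 × 0.321 = 282 → total 388
Group 2: 998 × 0.944 = 942
Group 3: 346 × 0.956 = 331
Group 4: 880 × 0.941 = 828
Group 5: 2098 × 0.924 = 1939
Group 6: 1423 × 0.936 = 1332
Group 7: 1367 × 0.903 + 1237 × 0.377 = 1234 + 466 = 1700
Net migration: Group 2 − 107 → 835
End of period: [388, 835, 331, 828, 1939, 1332, 1700]
[period 3]
Births: 835 × 0.306 = 256  |  331 × 0.321 = 106 → total 362
Group 2: 388 × 0.944 = 366
Group 3: 835 × 0.956 = 798
Group 4: 331 × 0.941 = 311
Group 5: 828 × 0.924 = 765
Group 6: 1939 × 0.936 = 1815
Group 7: 1332 × 0.903 + 1700 × 0.377 = 1203 + 641 = 1844
Net migration: Group 2 − 107 → 259
End of period: [362, 259, 798, 311, 765, 1815, 1844]
Scenario A total after 3 periods: 6154
Scenario B projection —
[period 1]
Births: 920 × 0.356 = 328  |  2230 × 0.321 = 716 → total 1044
Group 2: 480 × 0.944 = 453
Group 3: 920 × 0.956 = 880
Group 4: 2230 × 0.941 = 2098
Group 5: 1540 × 0.924 = 1423
Group 6: 1460 × 0.936 = 1367
Group 7: 1190 × 0.903 + 430 × 0.377 = 1075 + 162 = 1237
Net migration: Group 2 − 107 → 346
End of period: [1044, 346, 880, 2098, 1423, 1367, 1237]
[period 2]
Births: 346 × 0.356 = 123  |  880 × 0.321 = 282 → total 405
Group 2: 1044 × 0.944 = 986
Group 3: 346 × 0.956 = 331
Group 4: 880 × 0.941 = 828
Group 5: 2098 × 0.924 = 1939
Group 6: 1423 × 0.936 = 1332
Group 7: 1367 × 0.903 + 1237 × 0.377 = 1234 + 466 = 1700
Net migration: Group 2 − 107 → 879
End of period: [405, 879, 331, 828, 1939, 1332, 1700]
[period 3]
Births: 879 × 0.356 = 313  |  331 × 0.321 = 106 → total 419
Group 2: 405 × 0.944 = 382
Group 3: 879 × 0.956 = 840
Group 4: 331 × 0.941 = 311
Group 5: 828 × 0.924 = 765
Group 6: 1939 × 0.936 = 1815
Group 7: 1332 × 0.903 + 1700 × 0.377 = 1203 + 641 = 1844
Net migration: Group 2 − 107 → 275
End of period: [419, 275, 840, 311, 765, 1815, 1844]
Scenario B total after 3 periods: 6269
Difference B − A = 6269 − 6154 = 115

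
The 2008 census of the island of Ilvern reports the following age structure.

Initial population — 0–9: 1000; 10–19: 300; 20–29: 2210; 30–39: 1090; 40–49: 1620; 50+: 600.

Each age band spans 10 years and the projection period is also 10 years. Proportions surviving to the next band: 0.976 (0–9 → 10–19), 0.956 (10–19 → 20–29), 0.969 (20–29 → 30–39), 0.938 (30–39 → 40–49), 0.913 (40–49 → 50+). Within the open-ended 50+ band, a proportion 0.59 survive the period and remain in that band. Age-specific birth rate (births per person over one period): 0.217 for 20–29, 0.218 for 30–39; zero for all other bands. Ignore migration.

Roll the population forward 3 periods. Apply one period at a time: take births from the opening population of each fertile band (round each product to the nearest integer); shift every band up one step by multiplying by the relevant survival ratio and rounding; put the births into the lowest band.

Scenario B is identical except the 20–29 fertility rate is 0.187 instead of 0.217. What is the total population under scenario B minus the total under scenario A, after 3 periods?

Let group 1 be 0–9 through group 6 = 50+.
Period 1.
Births: 2210 × 0.217 = 480  |  1090 × 0.218 = 238 → total 718
Group 2: 1000 × 0.976 = 976
Group 3: 300 × 0.956 = 287
Group 4: 2210 × 0.969 = 2141
Group 5: 1090 × 0.938 = 1022
Group 6: 1620 × 0.913 + 600 × 0.59 = 1479 + 354 = 1833
Giving 718 / 976 / 287 / 2141 / 1022 / 1833.
Period 2.
Births: 287 × 0.217 = 62  |  2141 × 0.218 = 467 → total 529
Group 2: 718 × 0.976 = 701
Group 3: 976 × 0.956 = 933
Group 4: 287 × 0.969 = 278
Group 5: 2141 × 0.938 = 2008
Group 6: 1022 × 0.913 + 1833 × 0.59 = 933 + 1081 = 2014
Giving 529 / 701 / 933 / 278 / 2008 / 2014.
Period 3.
Births: 933 × 0.217 = 202  |  278 × 0.218 = 61 → total 263
Group 2: 529 × 0.976 = 516
Group 3: 701 × 0.956 = 670
Group 4: 933 × 0.969 = 904
Group 5: 278 × 0.938 = 261
Group 6: 2008 × 0.913 + 2014 × 0.59 = 1833 + 1188 = 3021
Giving 263 / 516 / 670 / 904 / 261 / 3021.
Scenario A total after 3 periods: 5635
Scenario B projection —
Period 1.
Births: 2210 × 0.187 = 413  |  1090 × 0.218 = 238 → total 651
Group 2: 1000 × 0.976 = 976
Group 3: 300 × 0.956 = 287
Group 4: 2210 × 0.969 = 2141
Group 5: 1090 × 0.938 = 1022
Group 6: 1620 × 0.913 + 600 × 0.59 = 1479 + 354 = 1833
Giving 651 / 976 / 287 / 2141 / 1022 / 1833.
Period 2.
Births: 287 × 0.187 = 54  |  2141 × 0.218 = 467 → total 521
Group 2: 651 × 0.976 = 635
Group 3: 976 × 0.956 = 933
Group 4: 287 × 0.969 = 278
Group 5: 2141 × 0.938 = 2008
Group 6: 1022 × 0.913 + 1833 × 0.59 = 933 + 1081 = 2014
Giving 521 / 635 / 933 / 278 / 2008 / 2014.
Period 3.
Births: 933 × 0.187 = 174  |  278 × 0.218 = 61 → total 235
Group 2: 521 × 0.976 = 508
Group 3: 635 × 0.956 = 607
Group 4: 933 × 0.969 = 904
Group 5: 278 × 0.938 = 261
Group 6: 2008 × 0.913 + 2014 × 0.59 = 1833 + 1188 = 3021
Giving 235 / 508 / 607 / 904 / 261 / 3021.
Scenario B total after 3 periods: 5536
Difference B − A = 5536 − 5635 = -99

-99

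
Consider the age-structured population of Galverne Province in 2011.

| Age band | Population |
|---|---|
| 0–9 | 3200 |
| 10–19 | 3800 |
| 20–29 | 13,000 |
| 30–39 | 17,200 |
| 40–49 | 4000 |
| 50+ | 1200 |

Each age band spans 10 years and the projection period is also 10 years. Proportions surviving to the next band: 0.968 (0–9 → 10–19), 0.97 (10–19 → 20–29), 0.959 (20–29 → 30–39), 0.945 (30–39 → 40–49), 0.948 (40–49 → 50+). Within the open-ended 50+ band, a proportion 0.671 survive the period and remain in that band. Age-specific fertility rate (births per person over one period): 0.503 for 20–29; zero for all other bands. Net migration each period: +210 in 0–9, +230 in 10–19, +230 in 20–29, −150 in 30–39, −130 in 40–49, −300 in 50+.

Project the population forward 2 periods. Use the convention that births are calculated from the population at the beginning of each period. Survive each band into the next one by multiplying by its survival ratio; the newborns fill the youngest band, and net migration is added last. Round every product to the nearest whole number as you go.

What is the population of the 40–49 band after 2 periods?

After projecting period 1:
Births: 13000 × 0.503 = 6539
10–19: 3200 × 0.968 = 3098
20–29: 3800 × 0.97 = 3686
30–39: 13000 × 0.959 = 12467
40–49: 17200 × 0.945 = 16254
50+: 4000 × 0.948 + 1200 × 0.671 = 3792 + 805 = 4597
Net migration: 0–9 + 210 → 6749; 10–19 + 230 → 3328; 20–29 + 230 → 3916; 30–39 − 150 → 12317; 40–49 − 130 → 16124; 50+ − 300 → 4297
Giving 6749 / 3328 / 3916 / 12317 / 16124 / 4297.
After projecting period 2:
Births: 3916 × 0.503 = 1970
10–19: 6749 × 0.968 = 6533
20–29: 3328 × 0.97 = 3228
30–39: 3916 × 0.959 = 3755
40–49: 12317 × 0.945 = 11640
50+: 16124 × 0.948 + 4297 × 0.671 = 15286 + 2883 = 18169
Net migration: 0–9 + 210 → 2180; 10–19 + 230 → 6763; 20–29 + 230 → 3458; 30–39 − 150 → 3605; 40–49 − 130 → 11510; 50+ − 300 → 17869
Giving 2180 / 6763 / 3458 / 3605 / 11510 / 17869.

11510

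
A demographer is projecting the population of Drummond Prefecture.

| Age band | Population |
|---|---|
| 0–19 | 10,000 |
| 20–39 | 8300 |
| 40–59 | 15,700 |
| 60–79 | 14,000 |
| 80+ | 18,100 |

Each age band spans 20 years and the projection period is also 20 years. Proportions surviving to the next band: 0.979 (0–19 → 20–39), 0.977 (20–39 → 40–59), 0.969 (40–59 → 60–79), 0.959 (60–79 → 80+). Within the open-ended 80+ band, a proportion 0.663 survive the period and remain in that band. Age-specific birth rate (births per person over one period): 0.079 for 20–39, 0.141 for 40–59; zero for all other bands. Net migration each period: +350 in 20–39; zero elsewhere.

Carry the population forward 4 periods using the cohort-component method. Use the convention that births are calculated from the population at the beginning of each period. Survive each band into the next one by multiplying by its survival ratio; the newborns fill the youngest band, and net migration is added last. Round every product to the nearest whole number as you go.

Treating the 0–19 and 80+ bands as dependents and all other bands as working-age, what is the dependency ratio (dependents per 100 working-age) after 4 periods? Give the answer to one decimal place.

Period 1.
Births: 8300 * 0.079 = 656  |  15700 * 0.141 = 2214 — total 2870
20–39: 10000 * 0.979 = 9790
40–59: 8300 * 0.977 = 8109
60–79: 15700 * 0.969 = 15213
80+: 14000 * 0.959 + 18100 * 0.663 = 13426 + 12000 = 25426
Net migration: 20–39 + 350 → 10140
→ [2870, 10140, 8109, 15213, 25426]
Period 2.
Births: 10140 * 0.079 = 801  |  8109 * 0.141 = 1143 — total 1944
20–39: 2870 * 0.979 = 2810
40–59: 10140 * 0.977 = 9907
60–79: 8109 * 0.969 = 7858
80+: 15213 * 0.959 + 25426 * 0.663 = 14589 + 16857 = 31446
Net migration: 20–39 + 350 → 3160
→ [1944, 3160, 9907, 7858, 31446]
Period 3.
Births: 3160 * 0.079 = 250  |  9907 * 0.141 = 1397 — total 1647
20–39: 1944 * 0.979 = 1903
40–59: 3160 * 0.977 = 3087
60–79: 9907 * 0.969 = 9600
80+: 7858 * 0.959 + 31446 * 0.663 = 7536 + 20849 = 28385
Net migration: 20–39 + 350 → 2253
→ [1647, 2253, 3087, 9600, 28385]
Period 4.
Births: 2253 * 0.079 = 178  |  3087 * 0.141 = 435 — total 613
20–39: 1647 * 0.979 = 1612
40–59: 2253 * 0.977 = 2201
60–79: 3087 * 0.969 = 2991
80+: 9600 * 0.959 + 28385 * 0.663 = 9206 + 18819 = 28025
Net migration: 20–39 + 350 → 1962
→ [613, 1962, 2201, 2991, 28025]
Dependents (band 0–19 + band 80+) = 613 + 28025 = 28638; working-age = 7154; ratio = 28638/7154 × 100 = 400.3

400.3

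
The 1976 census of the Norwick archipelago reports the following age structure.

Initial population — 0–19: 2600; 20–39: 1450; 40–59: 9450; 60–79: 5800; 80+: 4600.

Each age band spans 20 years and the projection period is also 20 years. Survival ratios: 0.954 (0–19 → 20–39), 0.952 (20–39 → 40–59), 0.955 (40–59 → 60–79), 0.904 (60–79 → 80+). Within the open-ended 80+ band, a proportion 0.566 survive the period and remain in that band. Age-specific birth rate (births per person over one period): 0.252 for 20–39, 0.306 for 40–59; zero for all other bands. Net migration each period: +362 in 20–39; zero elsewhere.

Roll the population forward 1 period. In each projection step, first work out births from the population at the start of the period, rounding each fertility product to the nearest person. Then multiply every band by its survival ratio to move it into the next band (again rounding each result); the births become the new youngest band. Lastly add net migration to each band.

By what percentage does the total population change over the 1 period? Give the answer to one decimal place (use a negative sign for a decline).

Let band 1 be 0–19 through band 5 = 80+.
After projecting period 1:
Births: 1450 × 0.252 = 365, 9450 × 0.306 = 2892 ⇒ total 3257
Band 2: 2600 × 0.954 = 2480
Band 3: 1450 × 0.952 = 1380
Band 4: 9450 × 0.955 = 9025
Band 5: 5800 × 0.904 + 4600 × 0.566 = 5243 + 2604 = 7847
Net migration: Band 2 + 362 → 2842
Giving 3257 / 2842 / 1380 / 9025 / 7847.
Total: 23900 → 24351; change = 451; percentage change = 1.9%

1.9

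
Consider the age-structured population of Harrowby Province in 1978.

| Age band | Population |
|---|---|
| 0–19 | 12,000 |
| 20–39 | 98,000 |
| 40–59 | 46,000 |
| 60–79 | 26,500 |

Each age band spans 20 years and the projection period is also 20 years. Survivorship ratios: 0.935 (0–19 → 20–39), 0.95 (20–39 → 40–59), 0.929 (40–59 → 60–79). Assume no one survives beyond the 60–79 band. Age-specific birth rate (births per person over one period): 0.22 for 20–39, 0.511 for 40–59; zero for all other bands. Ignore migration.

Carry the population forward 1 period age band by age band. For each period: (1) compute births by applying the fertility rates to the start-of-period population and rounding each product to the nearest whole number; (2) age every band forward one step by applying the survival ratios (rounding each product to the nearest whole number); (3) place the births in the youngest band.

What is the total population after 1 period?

192120

Call the groups 1 to 4, youngest first.
[period 1]
Births: 98000 × 0.22 = 21560 ; 46000 × 0.511 = 23506 → total 45066
Group 2: 12000 × 0.935 = 11220
Group 3: 98000 × 0.95 = 93100
Group 4: 46000 × 0.929 = 42734
Giving 45066 / 11220 / 93100 / 42734.
Total after period 1: 45066 + 11220 + 93100 + 42734 = 192120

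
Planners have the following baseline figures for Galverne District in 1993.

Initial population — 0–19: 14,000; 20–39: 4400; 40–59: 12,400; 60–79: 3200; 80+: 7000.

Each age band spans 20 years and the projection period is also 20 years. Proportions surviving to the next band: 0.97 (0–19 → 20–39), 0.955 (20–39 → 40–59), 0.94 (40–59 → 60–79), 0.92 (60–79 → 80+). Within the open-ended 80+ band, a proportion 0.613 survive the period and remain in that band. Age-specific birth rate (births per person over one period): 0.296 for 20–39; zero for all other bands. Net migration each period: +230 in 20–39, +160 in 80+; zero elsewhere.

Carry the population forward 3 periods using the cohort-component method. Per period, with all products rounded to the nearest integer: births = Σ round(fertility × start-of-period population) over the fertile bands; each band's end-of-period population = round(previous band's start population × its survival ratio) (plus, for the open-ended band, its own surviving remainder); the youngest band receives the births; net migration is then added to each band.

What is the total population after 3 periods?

Let group 1 be 0–19 through group 5 = 80+.
After projecting period 1:
Births: 4400 × 0.296 = 1302
Group 2: 14000 × 0.97 = 13580
Group 3: 4400 × 0.955 = 4202
Group 4: 12400 × 0.94 = 11656
Group 5: 3200 × 0.92 + 7000 × 0.613 = 2944 + 4291 = 7235
Net migration: Group 2 + 230 → 13810; Group 5 + 160 → 7395
→ [1302, 13810, 4202, 11656, 7395]
After projecting period 2:
Births: 13810 × 0.296 = 4088
Group 2: 1302 × 0.97 = 1263
Group 3: 13810 × 0.955 = 13189
Group 4: 4202 × 0.94 = 3950
Group 5: 11656 × 0.92 + 7395 × 0.613 = 10724 + 4533 = 15257
Net migration: Group 2 + 230 → 1493; Group 5 + 160 → 15417
→ [4088, 1493, 13189, 3950, 15417]
After projecting period 3:
Births: 1493 × 0.296 = 442
Group 2: 4088 × 0.97 = 3965
Group 3: 1493 × 0.955 = 1426
Group 4: 13189 × 0.94 = 12398
Group 5: 3950 × 0.92 + 15417 × 0.613 = 3634 + 9451 = 13085
Net migration: Group 2 + 230 → 4195; Group 5 + 160 → 13245
→ [442, 4195, 1426, 12398, 13245]
Total after period 3: 442 + 4195 + 1426 + 12398 + 13245 = 31706

31706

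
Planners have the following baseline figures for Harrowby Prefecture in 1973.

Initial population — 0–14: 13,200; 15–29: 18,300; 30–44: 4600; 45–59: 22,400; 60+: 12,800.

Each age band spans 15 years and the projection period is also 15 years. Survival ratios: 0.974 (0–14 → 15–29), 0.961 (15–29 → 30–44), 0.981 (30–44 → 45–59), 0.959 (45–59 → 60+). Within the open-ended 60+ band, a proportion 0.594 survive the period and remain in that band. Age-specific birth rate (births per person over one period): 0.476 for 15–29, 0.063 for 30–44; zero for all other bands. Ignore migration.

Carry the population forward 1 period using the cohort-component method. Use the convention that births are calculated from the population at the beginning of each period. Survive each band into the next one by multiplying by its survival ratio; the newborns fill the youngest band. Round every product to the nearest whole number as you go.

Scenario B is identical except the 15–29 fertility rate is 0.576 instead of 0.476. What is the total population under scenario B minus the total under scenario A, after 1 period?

1830

After projecting period 1:
Births: 18300 × 0.476 = 8711, 4600 × 0.063 = 290 → 9001
15–29: 13200 × 0.974 = 12857
30–44: 18300 × 0.961 = 17586
45–59: 4600 × 0.981 = 4513
60+: 22400 × 0.959 + 12800 × 0.594 = 21482 + 7603 = 29085
Giving 9001 / 12857 / 17586 / 4513 / 29085.
Scenario A total after 1 period: 73042
Scenario B projection —
After projecting period 1:
Births: 18300 × 0.576 = 10541, 4600 × 0.063 = 290 → 10831
15–29: 13200 × 0.974 = 12857
30–44: 18300 × 0.961 = 17586
45–59: 4600 × 0.981 = 4513
60+: 22400 × 0.959 + 12800 × 0.594 = 21482 + 7603 = 29085
Giving 10831 / 12857 / 17586 / 4513 / 29085.
Scenario B total after 1 period: 74872
Difference B − A = 74872 − 73042 = 1830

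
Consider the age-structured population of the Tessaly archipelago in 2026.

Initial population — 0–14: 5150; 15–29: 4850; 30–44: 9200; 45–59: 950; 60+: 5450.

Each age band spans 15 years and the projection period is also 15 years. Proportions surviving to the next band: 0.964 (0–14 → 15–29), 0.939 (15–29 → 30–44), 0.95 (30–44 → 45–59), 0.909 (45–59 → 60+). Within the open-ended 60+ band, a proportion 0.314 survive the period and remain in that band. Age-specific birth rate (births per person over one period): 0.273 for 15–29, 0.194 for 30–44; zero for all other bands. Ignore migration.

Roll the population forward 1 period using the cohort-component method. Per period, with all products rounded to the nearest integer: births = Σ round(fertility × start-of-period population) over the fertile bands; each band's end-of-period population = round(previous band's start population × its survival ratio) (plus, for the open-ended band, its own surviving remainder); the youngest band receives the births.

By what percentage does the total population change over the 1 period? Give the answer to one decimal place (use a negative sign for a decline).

-6.5

Call the bands 1 to 5, youngest first.
Period 1:
Births: 4850 × 0.273 = 1324  |  9200 × 0.194 = 1785 ⇒ total 3109
Band 2: 5150 × 0.964 = 4965
Band 3: 4850 × 0.939 = 4554
Band 4: 9200 × 0.95 = 8740
Band 5: 950 × 0.909 + 5450 × 0.314 = 864 + 1711 = 2575
End of period: [3109, 4965, 4554, 8740, 2575]
Total: 25600 → 23943; change = -1657; percentage change = -6.5%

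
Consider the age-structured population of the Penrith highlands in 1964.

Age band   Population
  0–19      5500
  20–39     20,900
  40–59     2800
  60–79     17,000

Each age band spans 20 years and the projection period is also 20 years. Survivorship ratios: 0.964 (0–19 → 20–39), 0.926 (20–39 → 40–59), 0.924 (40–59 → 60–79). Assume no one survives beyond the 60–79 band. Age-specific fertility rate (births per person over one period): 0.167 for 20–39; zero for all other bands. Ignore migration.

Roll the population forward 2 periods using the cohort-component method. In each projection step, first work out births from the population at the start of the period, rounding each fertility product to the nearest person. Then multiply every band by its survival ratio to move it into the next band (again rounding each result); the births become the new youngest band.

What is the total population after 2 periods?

27041

Call the groups 1 to 4, youngest first.
After projecting period 1:
Births: 20900 * 0.167 = 3490
Group 2: 5500 * 0.964 = 5302
Group 3: 20900 * 0.926 = 19353
Group 4: 2800 * 0.924 = 2587
Giving 3490 / 5302 / 19353 / 2587.
After projecting period 2:
Births: 5302 * 0.167 = 885
Group 2: 3490 * 0.964 = 3364
Group 3: 5302 * 0.926 = 4910
Group 4: 19353 * 0.924 = 17882
Giving 885 / 3364 / 4910 / 17882.
Total after period 2: 885 + 3364 + 4910 + 17882 = 27041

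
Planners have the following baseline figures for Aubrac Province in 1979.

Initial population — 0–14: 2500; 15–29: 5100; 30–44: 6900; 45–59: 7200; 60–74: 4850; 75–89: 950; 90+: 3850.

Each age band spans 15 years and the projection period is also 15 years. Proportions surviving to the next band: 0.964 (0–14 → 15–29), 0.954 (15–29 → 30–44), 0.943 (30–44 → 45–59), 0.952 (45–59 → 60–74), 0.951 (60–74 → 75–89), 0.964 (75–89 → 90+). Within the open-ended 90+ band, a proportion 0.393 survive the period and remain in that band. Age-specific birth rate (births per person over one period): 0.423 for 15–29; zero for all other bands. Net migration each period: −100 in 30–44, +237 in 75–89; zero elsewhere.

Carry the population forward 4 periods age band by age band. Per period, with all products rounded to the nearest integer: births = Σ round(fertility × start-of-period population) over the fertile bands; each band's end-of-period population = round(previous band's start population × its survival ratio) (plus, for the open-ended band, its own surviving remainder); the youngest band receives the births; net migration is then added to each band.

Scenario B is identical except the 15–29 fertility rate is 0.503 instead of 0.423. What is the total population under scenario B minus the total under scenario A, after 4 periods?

1056

After projecting period 1:
Births: 5100 * 0.423 = 2157
15–29: 2500 * 0.964 = 2410
30–44: 5100 * 0.954 = 4865
45–59: 6900 * 0.943 = 6507
60–74: 7200 * 0.952 = 6854
75–89: 4850 * 0.951 = 4612
90+: 950 * 0.964 + 3850 * 0.393 = 916 + 1513 = 2429
Net migration: 30–44 − 100 → 4765; 75–89 + 237 → 4849
Giving 2157 / 2410 / 4765 / 6507 / 6854 / 4849 / 2429.
After projecting period 2:
Births: 2410 * 0.423 = 1019
15–29: 2157 * 0.964 = 2079
30–44: 2410 * 0.954 = 2299
45–59: 4765 * 0.943 = 4493
60–74: 6507 * 0.952 = 6195
75–89: 6854 * 0.951 = 6518
90+: 4849 * 0.964 + 2429 * 0.393 = 4674 + 955 = 5629
Net migration: 30–44 − 100 → 2199; 75–89 + 237 → 6755
Giving 1019 / 2079 / 2199 / 4493 / 6195 / 6755 / 5629.
After projecting period 3:
Births: 2079 * 0.423 = 879
15–29: 1019 * 0.964 = 982
30–44: 2079 * 0.954 = 1983
45–59: 2199 * 0.943 = 2074
60–74: 4493 * 0.952 = 4277
75–89: 6195 * 0.951 = 5891
90+: 6755 * 0.964 + 5629 * 0.393 = 6512 + 2212 = 8724
Net migration: 30–44 − 100 → 1883; 75–89 + 237 → 6128
Giving 879 / 982 / 1883 / 2074 / 4277 / 6128 / 8724.
After projecting period 4:
Births: 982 * 0.423 = 415
15–29: 879 * 0.964 = 847
30–44: 982 * 0.954 = 937
45–59: 1883 * 0.943 = 1776
60–74: 2074 * 0.952 = 1974
75–89: 4277 * 0.951 = 4067
90+: 6128 * 0.964 + 8724 * 0.393 = 5907 + 3429 = 9336
Net migration: 30–44 − 100 → 837; 75–89 + 237 → 4304
Giving 415 / 847 / 837 / 1776 / 1974 / 4304 / 9336.
Scenario A total after 4 periods: 19489
Scenario B projection —
After projecting period 1:
Births: 5100 * 0.503 = 2565
15–29: 2500 * 0.964 = 2410
30–44: 5100 * 0.954 = 4865
45–59: 6900 * 0.943 = 6507
60–74: 7200 * 0.952 = 6854
75–89: 4850 * 0.951 = 4612
90+: 950 * 0.964 + 3850 * 0.393 = 916 + 1513 = 2429
Net migration: 30–44 − 100 → 4765; 75–89 + 237 → 4849
Giving 2565 / 2410 / 4765 / 6507 / 6854 / 4849 / 2429.
After projecting period 2:
Births: 2410 * 0.503 = 1212
15–29: 2565 * 0.964 = 2473
30–44: 2410 * 0.954 = 2299
45–59: 4765 * 0.943 = 4493
60–74: 6507 * 0.952 = 6195
75–89: 6854 * 0.951 = 6518
90+: 4849 * 0.964 + 2429 * 0.393 = 4674 + 955 = 5629
Net migration: 30–44 − 100 → 2199; 75–89 + 237 → 6755
Giving 1212 / 2473 / 2199 / 4493 / 6195 / 6755 / 5629.
After projecting period 3:
Births: 2473 * 0.503 = 1244
15–29: 1212 * 0.964 = 1168
30–44: 2473 * 0.954 = 2359
45–59: 2199 * 0.943 = 2074
60–74: 4493 * 0.952 = 4277
75–89: 6195 * 0.951 = 5891
90+: 6755 * 0.964 + 5629 * 0.393 = 6512 + 2212 = 8724
Net migration: 30–44 − 100 → 2259; 75–89 + 237 → 6128
Giving 1244 / 1168 / 2259 / 2074 / 4277 / 6128 / 8724.
After projecting period 4:
Births: 1168 * 0.503 = 588
15–29: 1244 * 0.964 = 1199
30–44: 1168 * 0.954 = 1114
45–59: 2259 * 0.943 = 2130
60–74: 2074 * 0.952 = 1974
75–89: 4277 * 0.951 = 4067
90+: 6128 * 0.964 + 8724 * 0.393 = 5907 + 3429 = 9336
Net migration: 30–44 − 100 → 1014; 75–89 + 237 → 4304
Giving 588 / 1199 / 1014 / 2130 / 1974 / 4304 / 9336.
Scenario B total after 4 periods: 20545
Difference B − A = 20545 − 19489 = 1056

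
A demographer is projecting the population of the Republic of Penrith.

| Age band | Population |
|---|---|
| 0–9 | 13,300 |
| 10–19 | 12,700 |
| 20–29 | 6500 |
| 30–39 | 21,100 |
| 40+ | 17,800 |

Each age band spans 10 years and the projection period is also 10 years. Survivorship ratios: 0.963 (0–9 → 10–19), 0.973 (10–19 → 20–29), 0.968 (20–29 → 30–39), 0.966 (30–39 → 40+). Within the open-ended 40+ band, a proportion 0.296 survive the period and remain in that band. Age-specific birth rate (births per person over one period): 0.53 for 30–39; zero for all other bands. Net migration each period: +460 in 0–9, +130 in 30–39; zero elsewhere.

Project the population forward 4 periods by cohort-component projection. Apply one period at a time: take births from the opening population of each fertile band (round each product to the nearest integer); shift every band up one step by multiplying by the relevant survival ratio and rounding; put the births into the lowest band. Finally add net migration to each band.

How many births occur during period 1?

Numbering the groups 1..5 from youngest to oldest:
Period 1.
Births: 21100 * 0.53 = 11183
Group 2: 13300 * 0.963 = 12808
Group 3: 12700 * 0.973 = 12357
Group 4: 6500 * 0.968 = 6292
Group 5: 21100 * 0.966 + 17800 * 0.296 = 20383 + 5269 = 25652
Net migration: Group 1 + 460 → 11643; Group 4 + 130 → 6422
Population now: 0–9=11643, 10–19=12808, 20–29=12357, 30–39=6422, 40+=25652

11183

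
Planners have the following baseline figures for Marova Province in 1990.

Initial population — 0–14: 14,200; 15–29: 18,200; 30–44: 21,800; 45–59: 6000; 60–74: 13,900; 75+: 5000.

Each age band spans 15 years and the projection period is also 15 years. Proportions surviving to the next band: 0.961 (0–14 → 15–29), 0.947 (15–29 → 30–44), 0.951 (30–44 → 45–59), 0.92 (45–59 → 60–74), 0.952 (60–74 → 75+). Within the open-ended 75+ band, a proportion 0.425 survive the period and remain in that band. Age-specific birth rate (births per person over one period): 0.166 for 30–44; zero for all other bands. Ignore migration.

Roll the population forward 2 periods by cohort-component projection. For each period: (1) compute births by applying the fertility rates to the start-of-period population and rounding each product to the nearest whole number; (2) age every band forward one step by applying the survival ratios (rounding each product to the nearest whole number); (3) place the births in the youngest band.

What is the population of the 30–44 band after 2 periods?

— Period 1 —
Births: 21800 × 0.166 = 3619
15–29: 14200 × 0.961 = 13646
30–44: 18200 × 0.947 = 17235
45–59: 21800 × 0.951 = 20732
60–74: 6000 × 0.92 = 5520
75+: 13900 × 0.952 + 5000 × 0.425 = 13233 + 2125 = 15358
Giving 3619 / 13646 / 17235 / 20732 / 5520 / 15358.
— Period 2 —
Births: 17235 × 0.166 = 2861
15–29: 3619 × 0.961 = 3478
30–44: 13646 × 0.947 = 12923
45–59: 17235 × 0.951 = 16390
60–74: 20732 × 0.92 = 19073
75+: 5520 × 0.952 + 15358 × 0.425 = 5255 + 6527 = 11782
Giving 2861 / 3478 / 12923 / 16390 / 19073 / 11782.

12923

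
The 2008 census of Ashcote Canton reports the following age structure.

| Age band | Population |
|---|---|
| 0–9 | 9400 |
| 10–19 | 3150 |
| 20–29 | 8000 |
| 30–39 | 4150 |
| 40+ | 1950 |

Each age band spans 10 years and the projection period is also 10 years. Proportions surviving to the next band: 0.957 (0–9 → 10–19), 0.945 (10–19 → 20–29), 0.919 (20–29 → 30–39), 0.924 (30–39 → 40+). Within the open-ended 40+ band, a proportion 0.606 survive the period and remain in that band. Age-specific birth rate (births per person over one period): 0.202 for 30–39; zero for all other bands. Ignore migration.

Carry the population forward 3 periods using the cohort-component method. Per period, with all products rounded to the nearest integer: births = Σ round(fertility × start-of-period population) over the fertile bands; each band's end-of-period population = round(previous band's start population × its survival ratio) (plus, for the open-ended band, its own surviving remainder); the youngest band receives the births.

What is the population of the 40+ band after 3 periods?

Numbering the bands 1..5 from youngest to oldest:
Period 1:
Births: 4150 * 0.202 = 838
Band 2: 9400 * 0.957 = 8996
Band 3: 3150 * 0.945 = 2977
Band 4: 8000 * 0.919 = 7352
Band 5: 4150 * 0.924 + 1950 * 0.606 = 3835 + 1182 = 5017
Giving 838 / 8996 / 2977 / 7352 / 5017.
Period 2:
Births: 7352 * 0.202 = 1485
Band 2: 838 * 0.957 = 802
Band 3: 8996 * 0.945 = 8501
Band 4: 2977 * 0.919 = 2736
Band 5: 7352 * 0.924 + 5017 * 0.606 = 6793 + 3040 = 9833
Giving 1485 / 802 / 8501 / 2736 / 9833.
Period 3:
Births: 2736 * 0.202 = 553
Band 2: 1485 * 0.957 = 1421
Band 3: 802 * 0.945 = 758
Band 4: 8501 * 0.919 = 7812
Band 5: 2736 * 0.924 + 9833 * 0.606 = 2528 + 5959 = 8487
Giving 553 / 1421 / 758 / 7812 / 8487.

8487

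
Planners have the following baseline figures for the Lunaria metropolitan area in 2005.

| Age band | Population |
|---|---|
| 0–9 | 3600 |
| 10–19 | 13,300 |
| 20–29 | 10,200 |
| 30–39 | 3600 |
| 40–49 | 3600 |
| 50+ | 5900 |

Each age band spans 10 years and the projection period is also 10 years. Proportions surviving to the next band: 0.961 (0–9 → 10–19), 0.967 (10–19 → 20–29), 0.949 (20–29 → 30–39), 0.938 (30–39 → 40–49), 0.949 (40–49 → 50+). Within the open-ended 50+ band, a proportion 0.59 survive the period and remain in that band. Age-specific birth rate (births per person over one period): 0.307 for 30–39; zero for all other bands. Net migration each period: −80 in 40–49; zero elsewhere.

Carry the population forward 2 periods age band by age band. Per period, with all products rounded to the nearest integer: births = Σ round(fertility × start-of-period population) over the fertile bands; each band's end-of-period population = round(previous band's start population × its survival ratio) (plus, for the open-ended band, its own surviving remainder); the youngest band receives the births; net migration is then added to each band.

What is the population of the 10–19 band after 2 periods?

1062

After projecting period 1:
Births: 3600 × 0.307 = 1105
10–19: 3600 × 0.961 = 3460
20–29: 13300 × 0.967 = 12861
30–39: 10200 × 0.949 = 9680
40–49: 3600 × 0.938 = 3377
50+: 3600 × 0.949 + 5900 × 0.59 = 3416 + 3481 = 6897
Net migration: 40–49 − 80 → 3297
Giving 1105 / 3460 / 12861 / 9680 / 3297 / 6897.
After projecting period 2:
Births: 9680 × 0.307 = 2972
10–19: 1105 × 0.961 = 1062
20–29: 3460 × 0.967 = 3346
30–39: 12861 × 0.949 = 12205
40–49: 9680 × 0.938 = 9080
50+: 3297 × 0.949 + 6897 × 0.59 = 3129 + 4069 = 7198
Net migration: 40–49 − 80 → 9000
Giving 2972 / 1062 / 3346 / 12205 / 9000 / 7198.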